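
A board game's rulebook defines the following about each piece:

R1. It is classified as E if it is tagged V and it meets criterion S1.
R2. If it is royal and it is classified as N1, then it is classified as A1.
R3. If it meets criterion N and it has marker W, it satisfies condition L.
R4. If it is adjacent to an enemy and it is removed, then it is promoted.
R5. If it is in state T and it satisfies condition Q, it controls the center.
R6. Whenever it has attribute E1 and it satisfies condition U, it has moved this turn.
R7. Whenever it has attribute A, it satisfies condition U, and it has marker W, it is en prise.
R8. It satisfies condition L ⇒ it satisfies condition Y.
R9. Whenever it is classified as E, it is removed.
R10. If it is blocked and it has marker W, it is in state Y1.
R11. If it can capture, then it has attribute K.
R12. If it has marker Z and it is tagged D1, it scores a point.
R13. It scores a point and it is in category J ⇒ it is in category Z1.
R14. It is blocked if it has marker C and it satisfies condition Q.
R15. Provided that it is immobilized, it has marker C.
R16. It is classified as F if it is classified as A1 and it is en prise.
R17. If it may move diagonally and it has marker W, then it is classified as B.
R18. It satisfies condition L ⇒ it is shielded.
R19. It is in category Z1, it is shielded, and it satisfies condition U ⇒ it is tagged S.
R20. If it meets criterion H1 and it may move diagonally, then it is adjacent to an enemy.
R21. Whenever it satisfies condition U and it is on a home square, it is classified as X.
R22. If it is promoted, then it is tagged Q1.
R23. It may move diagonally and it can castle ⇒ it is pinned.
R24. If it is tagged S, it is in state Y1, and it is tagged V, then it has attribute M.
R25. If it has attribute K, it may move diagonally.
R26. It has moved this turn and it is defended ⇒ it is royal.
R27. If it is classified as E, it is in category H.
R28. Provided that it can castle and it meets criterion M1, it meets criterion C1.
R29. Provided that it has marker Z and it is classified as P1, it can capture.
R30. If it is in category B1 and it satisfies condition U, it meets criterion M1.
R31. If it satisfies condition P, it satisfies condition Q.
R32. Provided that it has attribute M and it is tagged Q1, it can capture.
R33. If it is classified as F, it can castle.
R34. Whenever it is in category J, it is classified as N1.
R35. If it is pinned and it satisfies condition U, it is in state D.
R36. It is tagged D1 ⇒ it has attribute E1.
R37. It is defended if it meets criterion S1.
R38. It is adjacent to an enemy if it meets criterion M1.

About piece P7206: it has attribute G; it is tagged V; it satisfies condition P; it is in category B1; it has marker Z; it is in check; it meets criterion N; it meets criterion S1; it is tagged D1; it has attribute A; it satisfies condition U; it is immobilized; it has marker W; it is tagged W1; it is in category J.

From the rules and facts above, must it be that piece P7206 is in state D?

Yes

By R1 (it is tagged V, it meets criterion S1): it is classified as E.
By R3 (it meets criterion N, it has marker W): it satisfies condition L.
By R7 (it has attribute A, it satisfies condition U, it has marker W): it is en prise.
By R9 (it is classified as E): it is removed.
By R12 (it has marker Z, it is tagged D1): it scores a point.
By R13 (it scores a point, it is in category J): it is in category Z1.
By R15 (it is immobilized): it has marker C.
By R18 (it satisfies condition L): it is shielded.
By R19 (it is in category Z1, it is shielded, it satisfies condition U): it is tagged S.
By R30 (it is in category B1, it satisfies condition U): it meets criterion M1.
By R31 (it satisfies condition P): it satisfies condition Q.
By R34 (it is in category J): it is classified as N1.
By R36 (it is tagged D1): it has attribute E1.
By R37 (it meets criterion S1): it is defended.
By R38 (it meets criterion M1): it is adjacent to an enemy.
By R4 (it is adjacent to an enemy, it is removed): it is promoted.
By R6 (it has attribute E1, it satisfies condition U): it has moved this turn.
By R14 (it has marker C, it satisfies condition Q): it is blocked.
By R22 (it is promoted): it is tagged Q1.
By R26 (it has moved this turn, it is defended): it is royal.
By R2 (it is royal, it is classified as N1): it is classified as A1.
By R10 (it is blocked, it has marker W): it is in state Y1.
By R16 (it is classified as A1, it is en prise): it is classified as F.
By R24 (it is tagged S, it is in state Y1, it is tagged V): it has attribute M.
By R32 (it has attribute M, it is tagged Q1): it can capture.
By R33 (it is classified as F): it can castle.
By R11 (it can capture): it has attribute K.
By R25 (it has attribute K): it may move diagonally.
By R23 (it may move diagonally, it can castle): it is pinned.
By R35 (it is pinned, it satisfies condition U): it is in state D.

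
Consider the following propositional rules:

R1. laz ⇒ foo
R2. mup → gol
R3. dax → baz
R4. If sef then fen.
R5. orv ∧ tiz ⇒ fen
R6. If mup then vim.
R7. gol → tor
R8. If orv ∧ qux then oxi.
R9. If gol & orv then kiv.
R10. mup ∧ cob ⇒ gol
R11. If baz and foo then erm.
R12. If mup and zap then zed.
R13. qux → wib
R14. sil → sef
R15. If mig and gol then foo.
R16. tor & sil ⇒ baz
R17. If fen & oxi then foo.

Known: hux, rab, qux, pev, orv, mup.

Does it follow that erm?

Forward chaining from the given facts derives: gol, vim, tor, oxi, kiv, wib.
The only rule concluding erm is R11, which needs baz; that is never established.

No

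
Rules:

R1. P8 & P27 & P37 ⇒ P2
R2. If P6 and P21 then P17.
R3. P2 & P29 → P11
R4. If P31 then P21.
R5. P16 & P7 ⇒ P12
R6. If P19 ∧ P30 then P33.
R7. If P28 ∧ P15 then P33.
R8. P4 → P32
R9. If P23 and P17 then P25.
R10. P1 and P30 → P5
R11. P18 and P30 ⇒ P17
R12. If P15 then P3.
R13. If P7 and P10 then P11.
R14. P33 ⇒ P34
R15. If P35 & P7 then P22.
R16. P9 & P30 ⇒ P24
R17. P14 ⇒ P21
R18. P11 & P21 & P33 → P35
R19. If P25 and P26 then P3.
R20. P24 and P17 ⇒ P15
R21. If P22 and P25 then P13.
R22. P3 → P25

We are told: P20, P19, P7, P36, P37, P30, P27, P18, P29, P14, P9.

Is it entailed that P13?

No

Forward chaining from the given facts derives: P33, P17, P34, P24, P21, P15, P3, P25.
The only rule concluding P13 is R21, which needs P22; that is never established.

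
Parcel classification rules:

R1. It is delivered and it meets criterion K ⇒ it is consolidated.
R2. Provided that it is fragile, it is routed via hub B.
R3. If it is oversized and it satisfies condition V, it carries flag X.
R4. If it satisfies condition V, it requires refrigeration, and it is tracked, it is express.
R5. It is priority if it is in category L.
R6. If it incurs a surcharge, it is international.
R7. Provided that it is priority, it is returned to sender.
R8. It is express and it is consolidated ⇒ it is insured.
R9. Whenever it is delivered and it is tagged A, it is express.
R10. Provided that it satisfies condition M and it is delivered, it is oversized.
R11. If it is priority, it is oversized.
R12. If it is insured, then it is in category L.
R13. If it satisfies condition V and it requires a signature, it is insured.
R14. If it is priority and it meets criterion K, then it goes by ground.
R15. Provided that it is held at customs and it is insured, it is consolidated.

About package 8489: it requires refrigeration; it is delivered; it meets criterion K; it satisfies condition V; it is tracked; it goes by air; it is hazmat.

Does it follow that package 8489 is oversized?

By R1 (it is delivered, it meets criterion K): it is consolidated.
By R4 (it satisfies condition V, it requires refrigeration, it is tracked): it is express.
By R8 (it is express, it is consolidated): it is insured.
By R12 (it is insured): it is in category L.
By R5 (it is in category L): it is priority.
By R11 (it is priority): it is oversized.

Yes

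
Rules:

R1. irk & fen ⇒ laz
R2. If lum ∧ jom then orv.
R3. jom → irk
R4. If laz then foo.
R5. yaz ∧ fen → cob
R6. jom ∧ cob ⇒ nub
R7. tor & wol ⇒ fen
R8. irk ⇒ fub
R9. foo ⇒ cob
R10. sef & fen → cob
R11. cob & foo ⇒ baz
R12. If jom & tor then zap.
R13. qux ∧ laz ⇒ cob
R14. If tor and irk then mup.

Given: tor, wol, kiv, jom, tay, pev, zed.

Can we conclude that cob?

Yes

irk  (by R3: jom)
fen  (by R7: tor, wol)
laz  (by R1: irk, fen)
foo  (by R4: laz)
cob  (by R9: foo)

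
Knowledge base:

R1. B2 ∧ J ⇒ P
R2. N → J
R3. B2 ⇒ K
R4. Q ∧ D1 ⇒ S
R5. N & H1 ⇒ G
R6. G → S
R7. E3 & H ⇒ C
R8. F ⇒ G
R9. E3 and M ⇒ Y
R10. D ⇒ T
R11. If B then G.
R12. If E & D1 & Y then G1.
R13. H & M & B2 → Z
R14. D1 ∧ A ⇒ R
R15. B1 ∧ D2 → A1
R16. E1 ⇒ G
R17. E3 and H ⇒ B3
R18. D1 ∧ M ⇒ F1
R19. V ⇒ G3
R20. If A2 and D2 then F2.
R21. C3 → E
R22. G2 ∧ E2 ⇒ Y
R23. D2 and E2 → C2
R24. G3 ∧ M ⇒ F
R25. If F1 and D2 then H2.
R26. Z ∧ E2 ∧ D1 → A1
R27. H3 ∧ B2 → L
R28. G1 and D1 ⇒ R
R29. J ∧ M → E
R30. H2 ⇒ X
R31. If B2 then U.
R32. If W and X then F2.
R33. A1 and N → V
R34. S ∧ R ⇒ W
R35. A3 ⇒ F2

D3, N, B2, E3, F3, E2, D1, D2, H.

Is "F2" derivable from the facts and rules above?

Forward chaining from the given facts derives: J, K, C, B3, C2, U, P.
Rules concluding F2: R20 needs A2; R32 needs W; R35 needs A3 — none of these are established.

No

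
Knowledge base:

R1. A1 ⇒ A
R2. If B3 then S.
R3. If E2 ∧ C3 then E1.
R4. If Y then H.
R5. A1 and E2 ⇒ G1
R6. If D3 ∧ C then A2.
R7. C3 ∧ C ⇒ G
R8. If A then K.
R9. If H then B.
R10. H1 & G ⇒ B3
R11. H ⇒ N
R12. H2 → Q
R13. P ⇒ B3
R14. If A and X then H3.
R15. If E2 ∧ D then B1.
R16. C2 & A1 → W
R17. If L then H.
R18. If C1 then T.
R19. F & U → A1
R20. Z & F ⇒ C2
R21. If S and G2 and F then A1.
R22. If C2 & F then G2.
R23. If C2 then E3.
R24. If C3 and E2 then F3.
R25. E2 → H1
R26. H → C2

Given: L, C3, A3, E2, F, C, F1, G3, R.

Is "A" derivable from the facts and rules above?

Yes

G  (by R7: C3, C)
H  (by R17: L)
H1  (by R25: E2)
C2  (by R26: H)
B3  (by R10: H1, G)
G2  (by R22: C2, F)
S  (by R2: B3)
A1  (by R21: S, G2, F)
A  (by R1: A1)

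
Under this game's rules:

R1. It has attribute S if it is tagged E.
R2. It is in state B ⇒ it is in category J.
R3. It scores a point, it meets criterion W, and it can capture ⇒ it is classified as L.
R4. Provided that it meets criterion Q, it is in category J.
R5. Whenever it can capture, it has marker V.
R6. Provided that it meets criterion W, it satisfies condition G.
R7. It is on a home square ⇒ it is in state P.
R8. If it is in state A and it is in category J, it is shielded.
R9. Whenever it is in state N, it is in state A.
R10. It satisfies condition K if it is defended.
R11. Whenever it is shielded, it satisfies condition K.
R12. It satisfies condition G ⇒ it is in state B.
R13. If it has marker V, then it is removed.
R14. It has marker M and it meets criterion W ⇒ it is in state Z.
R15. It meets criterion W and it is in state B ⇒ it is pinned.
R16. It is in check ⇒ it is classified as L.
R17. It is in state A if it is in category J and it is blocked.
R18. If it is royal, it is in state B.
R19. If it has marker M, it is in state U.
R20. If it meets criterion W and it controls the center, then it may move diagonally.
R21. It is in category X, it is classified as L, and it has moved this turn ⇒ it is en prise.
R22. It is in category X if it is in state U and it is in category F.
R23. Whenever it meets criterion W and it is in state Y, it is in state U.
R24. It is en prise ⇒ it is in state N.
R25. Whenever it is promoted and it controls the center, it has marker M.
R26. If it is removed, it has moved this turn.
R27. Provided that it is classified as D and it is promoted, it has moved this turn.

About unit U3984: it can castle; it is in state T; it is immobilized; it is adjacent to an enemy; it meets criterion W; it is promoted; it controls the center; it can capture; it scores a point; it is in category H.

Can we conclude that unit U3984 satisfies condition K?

No

Forward chaining from the given facts derives: is classified as L, has marker V, satisfies condition G, is in state B, is removed, is pinned, may move diagonally, has marker M, has moved this turn, is in category J, is in state Z, is in state U.
Rules concluding "it satisfies condition K": R10 needs "it is defended"; R11 needs "it is shielded" — none of these are established.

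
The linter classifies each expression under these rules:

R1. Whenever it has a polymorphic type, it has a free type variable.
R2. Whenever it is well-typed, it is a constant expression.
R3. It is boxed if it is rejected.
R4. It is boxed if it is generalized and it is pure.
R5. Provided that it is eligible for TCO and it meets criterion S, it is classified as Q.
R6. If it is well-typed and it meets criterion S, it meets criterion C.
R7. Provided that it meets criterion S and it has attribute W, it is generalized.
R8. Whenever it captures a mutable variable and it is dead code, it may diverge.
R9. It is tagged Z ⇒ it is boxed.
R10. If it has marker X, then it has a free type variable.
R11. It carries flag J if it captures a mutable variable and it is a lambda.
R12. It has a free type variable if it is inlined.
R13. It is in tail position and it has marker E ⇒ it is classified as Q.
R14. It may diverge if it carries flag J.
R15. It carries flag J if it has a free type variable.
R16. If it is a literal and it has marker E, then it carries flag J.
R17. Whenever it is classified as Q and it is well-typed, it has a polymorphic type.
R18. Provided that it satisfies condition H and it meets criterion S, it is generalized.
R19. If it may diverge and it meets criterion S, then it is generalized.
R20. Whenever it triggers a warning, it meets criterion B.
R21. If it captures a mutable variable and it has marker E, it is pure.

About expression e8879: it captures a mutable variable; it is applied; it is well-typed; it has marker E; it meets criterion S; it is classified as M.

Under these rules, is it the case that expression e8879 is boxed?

Forward chaining from the given facts derives: is a constant expression, meets criterion C, is pure.
Rules concluding "it is boxed": R3 needs "it is rejected"; R4 needs "it is generalized"; R9 needs "it is tagged Z" — none of these are established.

No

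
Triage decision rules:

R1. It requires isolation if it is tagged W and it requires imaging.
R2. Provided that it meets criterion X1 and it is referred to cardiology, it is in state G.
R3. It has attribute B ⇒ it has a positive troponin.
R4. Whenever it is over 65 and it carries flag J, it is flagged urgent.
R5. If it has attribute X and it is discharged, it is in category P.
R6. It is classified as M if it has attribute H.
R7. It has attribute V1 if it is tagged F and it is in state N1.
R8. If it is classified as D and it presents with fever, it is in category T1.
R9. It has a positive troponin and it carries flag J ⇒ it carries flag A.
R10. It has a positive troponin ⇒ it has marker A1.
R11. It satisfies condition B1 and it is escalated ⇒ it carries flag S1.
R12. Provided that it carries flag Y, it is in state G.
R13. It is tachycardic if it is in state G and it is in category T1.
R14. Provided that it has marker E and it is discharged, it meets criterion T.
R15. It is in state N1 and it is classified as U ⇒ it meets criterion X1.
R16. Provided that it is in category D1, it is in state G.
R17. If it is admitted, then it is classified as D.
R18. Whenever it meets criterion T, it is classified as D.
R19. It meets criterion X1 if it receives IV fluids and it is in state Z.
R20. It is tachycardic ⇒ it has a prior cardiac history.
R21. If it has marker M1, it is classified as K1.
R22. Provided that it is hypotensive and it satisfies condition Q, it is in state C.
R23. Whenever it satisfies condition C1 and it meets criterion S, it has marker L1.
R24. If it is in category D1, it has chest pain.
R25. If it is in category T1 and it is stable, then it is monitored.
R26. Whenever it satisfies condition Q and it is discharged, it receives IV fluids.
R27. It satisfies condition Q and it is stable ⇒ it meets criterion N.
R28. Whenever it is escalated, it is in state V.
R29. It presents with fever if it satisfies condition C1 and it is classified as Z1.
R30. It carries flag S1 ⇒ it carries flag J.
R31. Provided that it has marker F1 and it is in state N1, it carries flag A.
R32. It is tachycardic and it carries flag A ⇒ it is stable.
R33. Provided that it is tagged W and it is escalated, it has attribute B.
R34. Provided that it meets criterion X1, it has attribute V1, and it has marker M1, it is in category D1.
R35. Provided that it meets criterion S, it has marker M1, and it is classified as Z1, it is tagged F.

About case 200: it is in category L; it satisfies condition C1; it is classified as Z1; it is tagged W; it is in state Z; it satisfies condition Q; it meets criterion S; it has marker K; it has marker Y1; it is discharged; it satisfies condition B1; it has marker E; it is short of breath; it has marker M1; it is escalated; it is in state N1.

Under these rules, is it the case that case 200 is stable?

By R11 (it satisfies condition B1, it is escalated): it carries flag S1.
By R14 (it has marker E, it is discharged): it meets criterion T.
By R18 (it meets criterion T): it is classified as D.
By R26 (it satisfies condition Q, it is discharged): it receives IV fluids.
By R29 (it satisfies condition C1, it is classified as Z1): it presents with fever.
By R30 (it carries flag S1): it carries flag J.
By R33 (it is tagged W, it is escalated): it has attribute B.
By R35 (it meets criterion S, it has marker M1, it is classified as Z1): it is tagged F.
By R3 (it has attribute B): it has a positive troponin.
By R7 (it is tagged F, it is in state N1): it has attribute V1.
By R8 (it is classified as D, it presents with fever): it is in category T1.
By R9 (it has a positive troponin, it carries flag J): it carries flag A.
By R19 (it receives IV fluids, it is in state Z): it meets criterion X1.
By R34 (it meets criterion X1, it has attribute V1, it has marker M1): it is in category D1.
By R16 (it is in category D1): it is in state G.
By R13 (it is in state G, it is in category T1): it is tachycardic.
By R32 (it is tachycardic, it carries flag A): it is stable.

Yes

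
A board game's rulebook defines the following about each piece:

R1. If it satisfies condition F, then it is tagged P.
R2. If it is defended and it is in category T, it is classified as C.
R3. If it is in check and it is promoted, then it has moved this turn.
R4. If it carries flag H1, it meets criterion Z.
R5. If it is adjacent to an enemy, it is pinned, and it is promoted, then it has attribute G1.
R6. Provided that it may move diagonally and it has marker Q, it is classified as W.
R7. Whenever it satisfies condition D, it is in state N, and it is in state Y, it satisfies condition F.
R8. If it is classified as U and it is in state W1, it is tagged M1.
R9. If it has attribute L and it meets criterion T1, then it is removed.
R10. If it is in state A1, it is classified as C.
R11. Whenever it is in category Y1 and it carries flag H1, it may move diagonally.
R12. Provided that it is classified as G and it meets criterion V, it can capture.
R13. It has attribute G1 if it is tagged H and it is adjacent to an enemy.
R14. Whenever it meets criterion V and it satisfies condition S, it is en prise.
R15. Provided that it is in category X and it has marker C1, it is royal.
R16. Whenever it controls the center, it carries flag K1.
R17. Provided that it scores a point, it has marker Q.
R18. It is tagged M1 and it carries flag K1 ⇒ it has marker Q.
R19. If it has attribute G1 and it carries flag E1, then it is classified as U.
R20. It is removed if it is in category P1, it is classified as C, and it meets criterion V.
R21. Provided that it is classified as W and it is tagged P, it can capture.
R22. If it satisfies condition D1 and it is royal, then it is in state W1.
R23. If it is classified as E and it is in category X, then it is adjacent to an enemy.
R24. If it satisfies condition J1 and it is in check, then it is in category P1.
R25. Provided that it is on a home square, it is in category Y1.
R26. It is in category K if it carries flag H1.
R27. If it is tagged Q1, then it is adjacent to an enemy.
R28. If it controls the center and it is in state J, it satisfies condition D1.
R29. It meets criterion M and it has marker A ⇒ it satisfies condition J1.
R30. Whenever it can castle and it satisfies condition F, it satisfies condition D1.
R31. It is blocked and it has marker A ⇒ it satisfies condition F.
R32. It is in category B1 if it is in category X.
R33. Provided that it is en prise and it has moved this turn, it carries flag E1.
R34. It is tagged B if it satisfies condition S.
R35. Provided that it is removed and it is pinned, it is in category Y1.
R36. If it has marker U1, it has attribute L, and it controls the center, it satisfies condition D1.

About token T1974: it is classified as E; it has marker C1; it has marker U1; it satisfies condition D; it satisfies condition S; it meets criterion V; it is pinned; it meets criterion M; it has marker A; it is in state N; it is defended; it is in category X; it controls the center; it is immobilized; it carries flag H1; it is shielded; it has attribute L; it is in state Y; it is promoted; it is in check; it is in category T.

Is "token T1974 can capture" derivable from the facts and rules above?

Yes

By R2 (it is defended, it is in category T): it is classified as C.
By R3 (it is in check, it is promoted): it has moved this turn.
By R7 (it satisfies condition D, it is in state N, it is in state Y): it satisfies condition F.
By R14 (it meets criterion V, it satisfies condition S): it is en prise.
By R15 (it is in category X, it has marker C1): it is royal.
By R16 (it controls the center): it carries flag K1.
By R23 (it is classified as E, it is in category X): it is adjacent to an enemy.
By R29 (it meets criterion M, it has marker A): it satisfies condition J1.
By R33 (it is en prise, it has moved this turn): it carries flag E1.
By R36 (it has marker U1, it has attribute L, it controls the center): it satisfies condition D1.
By R1 (it satisfies condition F): it is tagged P.
By R5 (it is adjacent to an enemy, it is pinned, it is promoted): it has attribute G1.
By R19 (it has attribute G1, it carries flag E1): it is classified as U.
By R22 (it satisfies condition D1, it is royal): it is in state W1.
By R24 (it satisfies condition J1, it is in check): it is in category P1.
By R8 (it is classified as U, it is in state W1): it is tagged M1.
By R18 (it is tagged M1, it carries flag K1): it has marker Q.
By R20 (it is in category P1, it is classified as C, it meets criterion V): it is removed.
By R35 (it is removed, it is pinned): it is in category Y1.
By R11 (it is in category Y1, it carries flag H1): it may move diagonally.
By R6 (it may move diagonally, it has marker Q): it is classified as W.
By R21 (it is classified as W, it is tagged P): it can capture.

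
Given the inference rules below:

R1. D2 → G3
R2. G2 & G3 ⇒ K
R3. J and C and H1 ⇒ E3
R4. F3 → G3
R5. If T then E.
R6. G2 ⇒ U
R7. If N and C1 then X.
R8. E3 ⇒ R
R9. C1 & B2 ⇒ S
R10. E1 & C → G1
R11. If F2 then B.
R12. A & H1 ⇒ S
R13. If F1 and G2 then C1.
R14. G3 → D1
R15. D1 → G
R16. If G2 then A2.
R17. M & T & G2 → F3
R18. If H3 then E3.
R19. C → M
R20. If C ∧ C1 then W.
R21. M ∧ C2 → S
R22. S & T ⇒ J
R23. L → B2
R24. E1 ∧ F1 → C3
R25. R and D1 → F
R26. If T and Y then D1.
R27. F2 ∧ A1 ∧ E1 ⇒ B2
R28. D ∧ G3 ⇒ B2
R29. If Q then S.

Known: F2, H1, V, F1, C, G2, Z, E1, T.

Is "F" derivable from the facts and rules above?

No

Forward chaining from the given facts derives: E, U, G1, B, C1, A2, M, W, C3, F3, G3, D1, G, K.
The only rule concluding F is R25, which needs R; that is never established.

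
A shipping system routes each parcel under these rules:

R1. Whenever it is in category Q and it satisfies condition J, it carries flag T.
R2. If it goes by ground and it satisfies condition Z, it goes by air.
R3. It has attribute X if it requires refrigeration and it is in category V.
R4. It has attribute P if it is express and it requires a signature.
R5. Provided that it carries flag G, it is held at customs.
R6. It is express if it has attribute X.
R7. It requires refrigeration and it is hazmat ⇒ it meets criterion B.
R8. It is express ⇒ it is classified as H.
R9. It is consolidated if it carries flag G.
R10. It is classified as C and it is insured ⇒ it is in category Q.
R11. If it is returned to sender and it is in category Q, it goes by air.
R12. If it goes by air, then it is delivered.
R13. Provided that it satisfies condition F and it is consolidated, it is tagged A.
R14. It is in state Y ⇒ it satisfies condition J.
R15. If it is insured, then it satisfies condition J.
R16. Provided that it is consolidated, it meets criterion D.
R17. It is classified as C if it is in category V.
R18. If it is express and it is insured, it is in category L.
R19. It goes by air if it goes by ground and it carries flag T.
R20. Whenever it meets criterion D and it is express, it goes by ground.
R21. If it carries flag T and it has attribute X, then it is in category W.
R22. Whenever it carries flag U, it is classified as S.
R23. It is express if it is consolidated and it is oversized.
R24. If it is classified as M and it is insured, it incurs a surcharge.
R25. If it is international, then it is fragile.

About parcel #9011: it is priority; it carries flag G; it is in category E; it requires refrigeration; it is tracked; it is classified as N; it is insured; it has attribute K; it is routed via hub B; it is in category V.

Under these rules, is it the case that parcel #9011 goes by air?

Yes

By R3 (it requires refrigeration, it is in category V): it has attribute X.
By R6 (it has attribute X): it is express.
By R9 (it carries flag G): it is consolidated.
By R15 (it is insured): it satisfies condition J.
By R16 (it is consolidated): it meets criterion D.
By R17 (it is in category V): it is classified as C.
By R20 (it meets criterion D, it is express): it goes by ground.
By R10 (it is classified as C, it is insured): it is in category Q.
By R1 (it is in category Q, it satisfies condition J): it carries flag T.
By R19 (it goes by ground, it carries flag T): it goes by air.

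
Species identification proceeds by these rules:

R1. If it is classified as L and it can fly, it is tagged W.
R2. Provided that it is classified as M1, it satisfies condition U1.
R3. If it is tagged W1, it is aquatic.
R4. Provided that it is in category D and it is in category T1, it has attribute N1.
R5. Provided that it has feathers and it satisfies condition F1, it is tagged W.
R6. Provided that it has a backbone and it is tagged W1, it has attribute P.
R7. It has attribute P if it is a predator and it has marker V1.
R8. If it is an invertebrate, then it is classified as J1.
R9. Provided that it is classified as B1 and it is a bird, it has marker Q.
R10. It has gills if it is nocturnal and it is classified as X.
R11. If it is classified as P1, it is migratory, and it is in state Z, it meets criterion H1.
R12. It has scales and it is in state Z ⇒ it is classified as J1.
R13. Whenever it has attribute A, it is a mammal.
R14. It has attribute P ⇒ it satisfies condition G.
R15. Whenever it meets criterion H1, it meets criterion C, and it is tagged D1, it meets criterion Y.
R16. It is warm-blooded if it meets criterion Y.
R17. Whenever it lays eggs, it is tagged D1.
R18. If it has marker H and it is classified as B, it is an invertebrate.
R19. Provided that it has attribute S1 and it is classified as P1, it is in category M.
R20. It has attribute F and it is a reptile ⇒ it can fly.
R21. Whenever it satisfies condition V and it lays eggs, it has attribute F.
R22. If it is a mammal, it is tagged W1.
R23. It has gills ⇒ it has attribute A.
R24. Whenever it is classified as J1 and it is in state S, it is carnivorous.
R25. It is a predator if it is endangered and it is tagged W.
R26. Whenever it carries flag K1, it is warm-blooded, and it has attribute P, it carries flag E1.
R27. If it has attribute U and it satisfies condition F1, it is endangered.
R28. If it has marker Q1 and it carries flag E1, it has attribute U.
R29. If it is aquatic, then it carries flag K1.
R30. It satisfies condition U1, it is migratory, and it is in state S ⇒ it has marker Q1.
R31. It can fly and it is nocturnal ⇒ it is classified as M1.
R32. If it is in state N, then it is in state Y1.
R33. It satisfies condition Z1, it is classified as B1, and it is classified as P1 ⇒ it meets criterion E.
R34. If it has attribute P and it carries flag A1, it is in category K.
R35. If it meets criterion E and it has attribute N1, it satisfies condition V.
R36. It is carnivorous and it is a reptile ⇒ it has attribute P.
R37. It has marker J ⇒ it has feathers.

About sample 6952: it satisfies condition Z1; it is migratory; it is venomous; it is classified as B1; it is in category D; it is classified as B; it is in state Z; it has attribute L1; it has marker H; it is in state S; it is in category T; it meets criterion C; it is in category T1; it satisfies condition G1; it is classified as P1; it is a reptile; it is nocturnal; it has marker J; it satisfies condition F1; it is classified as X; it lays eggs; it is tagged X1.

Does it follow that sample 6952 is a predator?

Yes

By R4 (it is in category D, it is in category T1): it has attribute N1.
By R10 (it is nocturnal, it is classified as X): it has gills.
By R11 (it is classified as P1, it is migratory, it is in state Z): it meets criterion H1.
By R17 (it lays eggs): it is tagged D1.
By R18 (it has marker H, it is classified as B): it is an invertebrate.
By R23 (it has gills): it has attribute A.
By R33 (it satisfies condition Z1, it is classified as B1, it is classified as P1): it meets criterion E.
By R35 (it meets criterion E, it has attribute N1): it satisfies condition V.
By R37 (it has marker J): it has feathers.
By R5 (it has feathers, it satisfies condition F1): it is tagged W.
By R8 (it is an invertebrate): it is classified as J1.
By R13 (it has attribute A): it is a mammal.
By R15 (it meets criterion H1, it meets criterion C, it is tagged D1): it meets criterion Y.
By R16 (it meets criterion Y): it is warm-blooded.
By R21 (it satisfies condition V, it lays eggs): it has attribute F.
By R22 (it is a mammal): it is tagged W1.
By R24 (it is classified as J1, it is in state S): it is carnivorous.
By R36 (it is carnivorous, it is a reptile): it has attribute P.
By R3 (it is tagged W1): it is aquatic.
By R20 (it has attribute F, it is a reptile): it can fly.
By R29 (it is aquatic): it carries flag K1.
By R31 (it can fly, it is nocturnal): it is classified as M1.
By R2 (it is classified as M1): it satisfies condition U1.
By R26 (it carries flag K1, it is warm-blooded, it has attribute P): it carries flag E1.
By R30 (it satisfies condition U1, it is migratory, it is in state S): it has marker Q1.
By R28 (it has marker Q1, it carries flag E1): it has attribute U.
By R27 (it has attribute U, it satisfies condition F1): it is endangered.
By R25 (it is endangered, it is tagged W): it is a predator.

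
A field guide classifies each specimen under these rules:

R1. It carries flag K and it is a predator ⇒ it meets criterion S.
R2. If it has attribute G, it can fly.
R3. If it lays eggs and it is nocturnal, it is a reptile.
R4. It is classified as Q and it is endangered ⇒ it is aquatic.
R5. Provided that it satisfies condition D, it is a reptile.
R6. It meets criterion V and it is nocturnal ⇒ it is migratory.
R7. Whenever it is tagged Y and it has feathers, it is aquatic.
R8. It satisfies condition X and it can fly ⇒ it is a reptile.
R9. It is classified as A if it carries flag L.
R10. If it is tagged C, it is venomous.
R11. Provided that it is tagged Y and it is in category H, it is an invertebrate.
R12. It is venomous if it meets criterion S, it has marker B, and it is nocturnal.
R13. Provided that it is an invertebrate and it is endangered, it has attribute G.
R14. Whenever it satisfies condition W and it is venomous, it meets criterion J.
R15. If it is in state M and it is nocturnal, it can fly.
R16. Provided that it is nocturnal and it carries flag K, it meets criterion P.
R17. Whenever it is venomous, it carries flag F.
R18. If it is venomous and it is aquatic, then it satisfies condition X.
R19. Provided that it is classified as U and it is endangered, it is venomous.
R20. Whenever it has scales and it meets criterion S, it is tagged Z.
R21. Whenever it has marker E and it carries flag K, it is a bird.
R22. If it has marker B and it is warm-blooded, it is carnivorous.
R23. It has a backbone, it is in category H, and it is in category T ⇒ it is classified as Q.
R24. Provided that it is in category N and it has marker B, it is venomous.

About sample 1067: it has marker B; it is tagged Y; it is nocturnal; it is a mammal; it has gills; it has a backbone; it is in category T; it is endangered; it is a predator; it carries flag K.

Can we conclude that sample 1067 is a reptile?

No

Forward chaining from the given facts derives: meets criterion S, is venomous, meets criterion P, carries flag F.
Rules concluding "it is a reptile": R3 needs "it lays eggs"; R5 needs "it satisfies condition D"; R8 needs "it satisfies condition X" — none of these are established.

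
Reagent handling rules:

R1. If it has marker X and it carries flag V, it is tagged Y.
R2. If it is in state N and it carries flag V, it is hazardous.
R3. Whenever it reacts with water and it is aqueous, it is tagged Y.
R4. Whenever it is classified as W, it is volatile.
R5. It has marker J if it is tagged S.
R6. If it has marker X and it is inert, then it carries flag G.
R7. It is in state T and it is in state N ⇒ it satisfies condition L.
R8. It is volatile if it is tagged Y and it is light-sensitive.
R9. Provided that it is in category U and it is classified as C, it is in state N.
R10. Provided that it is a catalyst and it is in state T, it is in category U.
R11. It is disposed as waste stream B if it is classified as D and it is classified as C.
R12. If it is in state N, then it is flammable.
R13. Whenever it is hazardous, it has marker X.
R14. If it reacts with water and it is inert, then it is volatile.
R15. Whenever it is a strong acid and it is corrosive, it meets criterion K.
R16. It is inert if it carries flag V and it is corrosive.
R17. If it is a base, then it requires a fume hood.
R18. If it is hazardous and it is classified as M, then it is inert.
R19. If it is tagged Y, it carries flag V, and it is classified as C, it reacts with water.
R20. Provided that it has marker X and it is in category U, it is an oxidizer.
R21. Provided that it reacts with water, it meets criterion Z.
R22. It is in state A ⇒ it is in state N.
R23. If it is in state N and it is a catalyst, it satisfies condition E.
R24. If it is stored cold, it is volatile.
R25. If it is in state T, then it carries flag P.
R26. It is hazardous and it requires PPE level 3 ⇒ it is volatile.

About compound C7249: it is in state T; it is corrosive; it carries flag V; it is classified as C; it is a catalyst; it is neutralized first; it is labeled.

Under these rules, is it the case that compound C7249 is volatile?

By R10 (it is a catalyst, it is in state T): it is in category U.
By R16 (it carries flag V, it is corrosive): it is inert.
By R9 (it is in category U, it is classified as C): it is in state N.
By R2 (it is in state N, it carries flag V): it is hazardous.
By R13 (it is hazardous): it has marker X.
By R1 (it has marker X, it carries flag V): it is tagged Y.
By R19 (it is tagged Y, it carries flag V, it is classified as C): it reacts with water.
By R14 (it reacts with water, it is inert): it is volatile.

Yes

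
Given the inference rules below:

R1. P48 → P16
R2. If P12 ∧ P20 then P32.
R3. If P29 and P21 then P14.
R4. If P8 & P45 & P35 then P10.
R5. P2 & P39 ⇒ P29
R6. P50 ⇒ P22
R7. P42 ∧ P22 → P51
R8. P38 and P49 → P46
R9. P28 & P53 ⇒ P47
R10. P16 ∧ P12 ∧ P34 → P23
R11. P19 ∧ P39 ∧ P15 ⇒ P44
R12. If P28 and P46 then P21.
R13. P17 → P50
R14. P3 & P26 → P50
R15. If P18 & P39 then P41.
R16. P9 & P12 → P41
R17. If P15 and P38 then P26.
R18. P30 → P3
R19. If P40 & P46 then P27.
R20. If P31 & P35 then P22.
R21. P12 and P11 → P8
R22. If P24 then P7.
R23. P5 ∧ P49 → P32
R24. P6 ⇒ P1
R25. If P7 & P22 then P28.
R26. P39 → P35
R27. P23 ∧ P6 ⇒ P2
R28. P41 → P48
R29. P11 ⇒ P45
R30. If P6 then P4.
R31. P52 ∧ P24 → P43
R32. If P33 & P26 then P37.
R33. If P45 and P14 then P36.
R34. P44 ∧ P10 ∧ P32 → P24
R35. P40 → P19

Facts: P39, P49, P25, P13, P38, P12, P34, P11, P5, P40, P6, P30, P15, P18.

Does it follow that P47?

Forward chaining from the given facts derives: P46, P41, P26, P3, P27, P8, P32, P1, P35, P48, P45, P4, P19, P16, P10, P23, P44, P50, P2, P24, P29, P22, P7, P28, P21, P14, P36.
The only rule concluding P47 is R9, which needs P53; that is never established.

No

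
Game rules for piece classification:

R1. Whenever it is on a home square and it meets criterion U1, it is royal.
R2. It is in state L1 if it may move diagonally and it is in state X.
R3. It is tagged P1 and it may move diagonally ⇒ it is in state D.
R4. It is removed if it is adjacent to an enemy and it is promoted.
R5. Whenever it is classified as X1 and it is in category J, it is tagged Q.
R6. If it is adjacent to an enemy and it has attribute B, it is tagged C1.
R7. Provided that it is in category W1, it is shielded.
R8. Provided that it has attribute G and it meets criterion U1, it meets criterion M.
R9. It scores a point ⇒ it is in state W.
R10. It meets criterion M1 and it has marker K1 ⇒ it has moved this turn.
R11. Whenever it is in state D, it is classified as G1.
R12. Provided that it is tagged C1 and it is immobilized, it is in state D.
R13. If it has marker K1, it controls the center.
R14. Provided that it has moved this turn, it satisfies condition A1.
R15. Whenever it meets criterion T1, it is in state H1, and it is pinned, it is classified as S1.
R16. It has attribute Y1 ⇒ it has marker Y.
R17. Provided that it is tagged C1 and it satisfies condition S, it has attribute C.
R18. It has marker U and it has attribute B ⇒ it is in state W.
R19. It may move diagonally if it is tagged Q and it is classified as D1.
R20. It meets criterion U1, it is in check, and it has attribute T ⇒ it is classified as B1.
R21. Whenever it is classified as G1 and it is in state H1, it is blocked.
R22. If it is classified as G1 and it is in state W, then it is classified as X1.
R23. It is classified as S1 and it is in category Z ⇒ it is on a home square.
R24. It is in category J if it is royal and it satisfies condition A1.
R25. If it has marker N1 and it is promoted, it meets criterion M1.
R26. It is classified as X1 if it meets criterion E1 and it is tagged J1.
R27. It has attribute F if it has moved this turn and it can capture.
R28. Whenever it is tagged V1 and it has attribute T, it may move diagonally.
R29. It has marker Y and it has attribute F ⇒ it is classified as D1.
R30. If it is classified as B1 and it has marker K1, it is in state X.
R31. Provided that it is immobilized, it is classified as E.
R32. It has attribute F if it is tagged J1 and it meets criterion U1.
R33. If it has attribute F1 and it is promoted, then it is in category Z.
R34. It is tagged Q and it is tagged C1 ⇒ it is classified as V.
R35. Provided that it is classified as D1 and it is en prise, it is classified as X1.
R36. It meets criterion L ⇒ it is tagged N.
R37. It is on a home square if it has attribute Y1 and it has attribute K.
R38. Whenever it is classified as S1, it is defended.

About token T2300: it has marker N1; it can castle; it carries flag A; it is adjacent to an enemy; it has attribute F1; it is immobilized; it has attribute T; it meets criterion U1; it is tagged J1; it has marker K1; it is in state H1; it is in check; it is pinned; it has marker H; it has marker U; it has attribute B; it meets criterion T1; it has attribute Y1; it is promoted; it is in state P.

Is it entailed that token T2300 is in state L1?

By R6 (it is adjacent to an enemy, it has attribute B): it is tagged C1.
By R12 (it is tagged C1, it is immobilized): it is in state D.
By R15 (it meets criterion T1, it is in state H1, it is pinned): it is classified as S1.
By R16 (it has attribute Y1): it has marker Y.
By R18 (it has marker U, it has attribute B): it is in state W.
By R20 (it meets criterion U1, it is in check, it has attribute T): it is classified as B1.
By R25 (it has marker N1, it is promoted): it meets criterion M1.
By R30 (it is classified as B1, it has marker K1): it is in state X.
By R32 (it is tagged J1, it meets criterion U1): it has attribute F.
By R33 (it has attribute F1, it is promoted): it is in category Z.
By R10 (it meets criterion M1, it has marker K1): it has moved this turn.
By R11 (it is in state D): it is classified as G1.
By R14 (it has moved this turn): it satisfies condition A1.
By R22 (it is classified as G1, it is in state W): it is classified as X1.
By R23 (it is classified as S1, it is in category Z): it is on a home square.
By R29 (it has marker Y, it has attribute F): it is classified as D1.
By R1 (it is on a home square, it meets criterion U1): it is royal.
By R24 (it is royal, it satisfies condition A1): it is in category J.
By R5 (it is classified as X1, it is in category J): it is tagged Q.
By R19 (it is tagged Q, it is classified as D1): it may move diagonally.
By R2 (it may move diagonally, it is in state X): it is in state L1.

Yes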